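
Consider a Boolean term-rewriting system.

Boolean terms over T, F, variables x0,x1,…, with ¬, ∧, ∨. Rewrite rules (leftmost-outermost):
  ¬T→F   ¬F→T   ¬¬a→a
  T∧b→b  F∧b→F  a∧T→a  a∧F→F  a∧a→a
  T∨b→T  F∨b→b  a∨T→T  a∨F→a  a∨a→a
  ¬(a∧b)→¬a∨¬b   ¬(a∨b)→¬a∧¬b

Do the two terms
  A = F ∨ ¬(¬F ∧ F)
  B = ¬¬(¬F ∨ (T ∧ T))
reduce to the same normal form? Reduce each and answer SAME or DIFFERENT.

Term A:
  start: F ∨ ¬(¬F ∧ F)
  [1] ¬(¬F ∧ F)
  [2] ¬¬F ∨ ¬F
  [3] F ∨ ¬F
  [4] ¬F
  [5] T

Term B:
  start: ¬¬(¬F ∨ (T ∧ T))
  [1] ¬F ∨ (T ∧ T)
  [2] T ∨ (T ∧ T)
  [3] T

Answer: SAME — A ⇓ T, B ⇓ T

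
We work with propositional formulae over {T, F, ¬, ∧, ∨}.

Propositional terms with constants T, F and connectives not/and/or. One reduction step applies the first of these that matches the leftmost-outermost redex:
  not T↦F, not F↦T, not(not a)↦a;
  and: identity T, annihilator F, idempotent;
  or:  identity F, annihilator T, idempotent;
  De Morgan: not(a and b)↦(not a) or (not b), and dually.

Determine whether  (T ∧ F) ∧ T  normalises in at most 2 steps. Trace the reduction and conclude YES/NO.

  start: (T ∧ F) ∧ T
  [1] T ∧ F
  [2] F

Answer: YES — reaches normal form F in 2 ≤ 2 steps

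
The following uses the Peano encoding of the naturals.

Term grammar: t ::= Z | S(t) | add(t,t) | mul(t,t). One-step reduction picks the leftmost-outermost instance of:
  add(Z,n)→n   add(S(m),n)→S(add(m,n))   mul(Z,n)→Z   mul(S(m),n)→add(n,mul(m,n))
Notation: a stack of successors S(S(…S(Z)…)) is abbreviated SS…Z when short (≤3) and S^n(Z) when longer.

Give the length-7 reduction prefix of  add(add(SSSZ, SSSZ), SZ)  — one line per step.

  start: add(add(SSSZ, SSSZ), SZ)
  step 1: add(S(add(SSZ, SSSZ)), SZ)
  step 2: S(add(add(SSZ, SSSZ), SZ))
  step 3: S(add(S(add(SZ, SSSZ)), SZ))
  step 4: S(S(add(add(SZ, SSSZ), SZ)))
  step 5: S(S(add(S(add(Z, SSSZ)), SZ)))
  step 6: S(S(S(add(add(Z, SSSZ), SZ))))
  step 7: S(S(S(add(SSSZ, SZ))))

Answer: after 7 steps: S(S(S(add(SSSZ, SZ))))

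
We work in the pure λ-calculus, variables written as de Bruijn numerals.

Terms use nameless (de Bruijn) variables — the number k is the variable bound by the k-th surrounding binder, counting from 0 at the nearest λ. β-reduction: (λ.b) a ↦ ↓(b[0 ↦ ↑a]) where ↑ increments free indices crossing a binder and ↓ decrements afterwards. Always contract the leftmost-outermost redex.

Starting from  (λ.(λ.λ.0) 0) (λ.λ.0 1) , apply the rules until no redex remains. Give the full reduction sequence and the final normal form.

Answer: normal form = λ.0  (in 2 steps)

Reduction:
  start: (λ.(λ.λ.0) 0) (λ.λ.0 1)
  →1  (λ.λ.0) (λ.λ.0 1)
  →2  λ.0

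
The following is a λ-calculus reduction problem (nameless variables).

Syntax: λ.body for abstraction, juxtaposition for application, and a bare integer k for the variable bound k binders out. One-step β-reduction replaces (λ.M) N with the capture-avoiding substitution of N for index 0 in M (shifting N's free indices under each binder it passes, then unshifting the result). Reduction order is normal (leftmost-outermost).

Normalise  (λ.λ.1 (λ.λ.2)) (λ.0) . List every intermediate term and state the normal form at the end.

  start: (λ.λ.1 (λ.λ.2)) (λ.0)
  step 1: λ.(λ.0) (λ.λ.2)
  step 2: λ.λ.λ.2

Answer: normal form = λ.λ.λ.2  (in 2 steps)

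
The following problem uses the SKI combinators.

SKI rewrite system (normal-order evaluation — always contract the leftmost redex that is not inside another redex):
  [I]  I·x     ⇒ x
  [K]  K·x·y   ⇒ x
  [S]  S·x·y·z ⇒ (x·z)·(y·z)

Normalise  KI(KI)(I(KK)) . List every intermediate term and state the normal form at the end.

  start: KI(KI)(I(KK))
  step 1: I(I(KK))
  step 2: I(KK)
  step 3: KK

Answer: normal form = KK  (in 3 steps)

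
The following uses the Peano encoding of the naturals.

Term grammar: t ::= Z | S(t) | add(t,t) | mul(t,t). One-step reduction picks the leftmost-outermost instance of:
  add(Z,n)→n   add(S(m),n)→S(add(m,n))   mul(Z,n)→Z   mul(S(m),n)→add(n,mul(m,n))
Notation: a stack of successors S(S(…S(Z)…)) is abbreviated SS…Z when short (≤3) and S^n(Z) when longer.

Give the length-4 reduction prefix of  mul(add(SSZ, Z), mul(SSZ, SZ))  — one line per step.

Answer: after 4 steps: add(S(add(Z, mul(SZ, SZ))), mul(add(SZ, Z), mul(SSZ, SZ)))

Reduction:
  start: mul(add(SSZ, Z), mul(SSZ, SZ))
  [1] mul(S(add(SZ, Z)), mul(SSZ, SZ))
  [2] add(mul(SSZ, SZ), mul(add(SZ, Z), mul(SSZ, SZ)))
  [3] add(add(SZ, mul(SZ, SZ)), mul(add(SZ, Z), mul(SSZ, SZ)))
  [4] add(S(add(Z, mul(SZ, SZ))), mul(add(SZ, Z), mul(SSZ, SZ)))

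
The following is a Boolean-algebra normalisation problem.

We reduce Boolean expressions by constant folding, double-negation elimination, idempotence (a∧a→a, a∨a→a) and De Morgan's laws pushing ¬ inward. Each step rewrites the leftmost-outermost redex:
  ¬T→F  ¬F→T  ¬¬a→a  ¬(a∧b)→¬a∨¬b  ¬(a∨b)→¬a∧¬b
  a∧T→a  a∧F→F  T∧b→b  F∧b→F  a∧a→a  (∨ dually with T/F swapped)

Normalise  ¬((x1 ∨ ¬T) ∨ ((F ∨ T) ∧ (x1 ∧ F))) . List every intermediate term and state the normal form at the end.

Answer: normal form = ¬x1  (in 14 steps)

Reduction:
  start: ¬((x1 ∨ ¬T) ∨ ((F ∨ T) ∧ (x1 ∧ F)))
  →1  ¬(x1 ∨ ¬T) ∧ ¬((F ∨ T) ∧ (x1 ∧ F))
  →2  (¬x1 ∧ ¬¬T) ∧ ¬((F ∨ T) ∧ (x1 ∧ F))
  →3  (¬x1 ∧ T) ∧ ¬((F ∨ T) ∧ (x1 ∧ F))
  →4  ¬x1 ∧ ¬((F ∨ T) ∧ (x1 ∧ F))
  →5  ¬x1 ∧ (¬(F ∨ T) ∨ ¬(x1 ∧ F))
  →6  ¬x1 ∧ ((¬F ∧ ¬T) ∨ ¬(x1 ∧ F))
  →7  ¬x1 ∧ ((T ∧ ¬T) ∨ ¬(x1 ∧ F))
  →8  ¬x1 ∧ (¬T ∨ ¬(x1 ∧ F))
  →9  ¬x1 ∧ (F ∨ ¬(x1 ∧ F))
  →10  ¬x1 ∧ ¬(x1 ∧ F)
  →11  ¬x1 ∧ (¬x1 ∨ ¬F)
  →12  ¬x1 ∧ (¬x1 ∨ T)
  →13  ¬x1 ∧ T
  →14  ¬x1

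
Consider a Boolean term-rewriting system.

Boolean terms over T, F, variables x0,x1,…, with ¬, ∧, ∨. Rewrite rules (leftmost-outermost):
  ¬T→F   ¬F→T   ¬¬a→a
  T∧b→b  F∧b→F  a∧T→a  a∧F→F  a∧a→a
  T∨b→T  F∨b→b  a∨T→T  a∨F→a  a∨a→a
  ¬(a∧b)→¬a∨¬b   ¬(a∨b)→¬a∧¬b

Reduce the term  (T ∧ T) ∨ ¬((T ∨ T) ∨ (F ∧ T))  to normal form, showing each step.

Answer: normal form = T  (in 2 steps)

Working:
  start: (T ∧ T) ∨ ¬((T ∨ T) ∨ (F ∧ T))
  [1] T ∨ ¬((T ∨ T) ∨ (F ∧ T))
  [2] T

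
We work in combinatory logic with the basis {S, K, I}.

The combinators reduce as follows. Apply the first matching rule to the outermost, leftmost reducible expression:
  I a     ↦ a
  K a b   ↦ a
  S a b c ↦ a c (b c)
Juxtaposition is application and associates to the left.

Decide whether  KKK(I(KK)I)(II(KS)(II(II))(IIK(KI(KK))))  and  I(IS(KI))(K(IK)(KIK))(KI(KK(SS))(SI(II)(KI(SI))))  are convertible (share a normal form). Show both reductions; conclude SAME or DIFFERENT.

Term A:
  start: KKK(I(KK)I)(II(KS)(II(II))(IIK(KI(KK))))
  [1] K(I(KK)I)(II(KS)(II(II))(IIK(KI(KK))))
  [2] I(KK)I
  [3] KKI
  [4] K

Term B:
  start: I(IS(KI))(K(IK)(KIK))(KI(KK(SS))(SI(II)(KI(SI))))
  [1] IS(KI)(K(IK)(KIK))(KI(KK(SS))(SI(II)(KI(SI))))
  [2] S(KI)(K(IK)(KIK))(KI(KK(SS))(SI(II)(KI(SI))))
  [3] KI(KI(KK(SS))(SI(II)(KI(SI))))(K(IK)(KIK)(KI(KK(SS))(SI(II)(KI(SI)))))
  [4] I(K(IK)(KIK)(KI(KK(SS))(SI(II)(KI(SI)))))
  [5] K(IK)(KIK)(KI(KK(SS))(SI(II)(KI(SI))))
  [6] IK(KI(KK(SS))(SI(II)(KI(SI))))
  [7] K(KI(KK(SS))(SI(II)(KI(SI))))
  [8] K(I(SI(II)(KI(SI))))
  [9] K(SI(II)(KI(SI)))
  [10] K(I(KI(SI))(II(KI(SI))))
  [11] K(KI(SI)(II(KI(SI))))
  [12] K(I(II(KI(SI))))
  [13] K(II(KI(SI)))
  [14] K(I(KI(SI)))
  [15] K(KI(SI))
  [16] KI

Answer: DIFFERENT — A ⇓ K, B ⇓ KI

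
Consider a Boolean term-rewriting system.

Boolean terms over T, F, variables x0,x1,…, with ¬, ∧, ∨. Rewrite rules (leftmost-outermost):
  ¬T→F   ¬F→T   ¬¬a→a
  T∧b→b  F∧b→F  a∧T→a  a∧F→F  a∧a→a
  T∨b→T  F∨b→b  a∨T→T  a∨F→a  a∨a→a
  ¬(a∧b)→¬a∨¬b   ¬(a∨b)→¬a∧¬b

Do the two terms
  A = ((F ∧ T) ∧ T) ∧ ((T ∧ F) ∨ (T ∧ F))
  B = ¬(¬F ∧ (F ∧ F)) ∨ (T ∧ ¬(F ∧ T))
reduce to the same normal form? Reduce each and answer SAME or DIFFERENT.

Term A:
  start: ((F ∧ T) ∧ T) ∧ ((T ∧ F) ∨ (T ∧ F))
  [1] (F ∧ T) ∧ ((T ∧ F) ∨ (T ∧ F))
  [2] F ∧ ((T ∧ F) ∨ (T ∧ F))
  [3] F

Term B:
  start: ¬(¬F ∧ (F ∧ F)) ∨ (T ∧ ¬(F ∧ T))
  [1] (¬¬F ∨ ¬(F ∧ F)) ∨ (T ∧ ¬(F ∧ T))
  [2] (F ∨ ¬(F ∧ F)) ∨ (T ∧ ¬(F ∧ T))
  [3] ¬(F ∧ F) ∨ (T ∧ ¬(F ∧ T))
  [4] (¬F ∨ ¬F) ∨ (T ∧ ¬(F ∧ T))
  [5] ¬F ∨ (T ∧ ¬(F ∧ T))
  [6] T ∨ (T ∧ ¬(F ∧ T))
  [7] T

Answer: DIFFERENT — A ⇓ F, B ⇓ T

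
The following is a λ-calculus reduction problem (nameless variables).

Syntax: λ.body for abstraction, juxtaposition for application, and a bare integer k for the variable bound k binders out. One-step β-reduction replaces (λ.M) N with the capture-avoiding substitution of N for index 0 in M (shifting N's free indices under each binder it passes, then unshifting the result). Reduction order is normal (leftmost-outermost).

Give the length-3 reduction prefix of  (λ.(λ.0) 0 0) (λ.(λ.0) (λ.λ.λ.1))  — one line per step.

  start: (λ.(λ.0) 0 0) (λ.(λ.0) (λ.λ.λ.1))
  step 1: (λ.0) (λ.(λ.0) (λ.λ.λ.1)) (λ.(λ.0) (λ.λ.λ.1))
  step 2: (λ.(λ.0) (λ.λ.λ.1)) (λ.(λ.0) (λ.λ.λ.1))
  step 3: (λ.0) (λ.λ.λ.1)

Answer: after 3 steps: (λ.0) (λ.λ.λ.1)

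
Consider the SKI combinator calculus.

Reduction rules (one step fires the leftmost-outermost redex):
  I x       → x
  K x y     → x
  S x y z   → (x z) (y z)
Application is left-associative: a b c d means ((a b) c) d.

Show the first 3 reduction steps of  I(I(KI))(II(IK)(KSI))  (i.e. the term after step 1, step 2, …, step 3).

  start: I(I(KI))(II(IK)(KSI))
  [1] I(KI)(II(IK)(KSI))
  [2] KI(II(IK)(KSI))
  [3] I

Answer: after 3 steps: I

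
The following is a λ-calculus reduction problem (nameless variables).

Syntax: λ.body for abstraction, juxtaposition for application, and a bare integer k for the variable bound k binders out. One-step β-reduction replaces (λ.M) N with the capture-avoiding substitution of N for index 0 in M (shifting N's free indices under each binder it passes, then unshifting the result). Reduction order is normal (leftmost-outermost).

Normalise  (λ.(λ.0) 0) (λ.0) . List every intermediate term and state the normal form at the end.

Answer: normal form = λ.0  (in 2 steps)

Working:
  start: (λ.(λ.0) 0) (λ.0)
  →1  (λ.0) (λ.0)
  →2  λ.0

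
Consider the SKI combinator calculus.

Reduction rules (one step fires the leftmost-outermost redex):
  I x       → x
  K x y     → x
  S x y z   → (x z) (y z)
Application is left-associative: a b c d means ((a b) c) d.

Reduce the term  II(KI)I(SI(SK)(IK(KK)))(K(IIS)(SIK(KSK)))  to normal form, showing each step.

  start: II(KI)I(SI(SK)(IK(KK)))(K(IIS)(SIK(KSK)))
  →1  I(KI)I(SI(SK)(IK(KK)))(K(IIS)(SIK(KSK)))
  →2  KII(SI(SK)(IK(KK)))(K(IIS)(SIK(KSK)))
  →3  I(SI(SK)(IK(KK)))(K(IIS)(SIK(KSK)))
  →4  SI(SK)(IK(KK))(K(IIS)(SIK(KSK)))
  →5  I(IK(KK))(SK(IK(KK)))(K(IIS)(SIK(KSK)))
  →6  IK(KK)(SK(IK(KK)))(K(IIS)(SIK(KSK)))
  →7  K(KK)(SK(IK(KK)))(K(IIS)(SIK(KSK)))
  →8  KK(K(IIS)(SIK(KSK)))
  →9  K

Answer: normal form = K  (in 9 steps)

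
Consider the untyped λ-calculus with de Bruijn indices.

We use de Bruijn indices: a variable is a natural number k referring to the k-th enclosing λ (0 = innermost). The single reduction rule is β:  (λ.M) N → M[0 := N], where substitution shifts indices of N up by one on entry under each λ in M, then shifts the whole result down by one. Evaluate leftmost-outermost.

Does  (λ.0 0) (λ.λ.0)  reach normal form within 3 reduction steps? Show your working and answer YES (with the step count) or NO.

Answer: YES — reaches normal form λ.0 in 2 ≤ 3 steps

Reduction:
  start: (λ.0 0) (λ.λ.0)
  step 1: (λ.λ.0) (λ.λ.0)
  step 2: λ.0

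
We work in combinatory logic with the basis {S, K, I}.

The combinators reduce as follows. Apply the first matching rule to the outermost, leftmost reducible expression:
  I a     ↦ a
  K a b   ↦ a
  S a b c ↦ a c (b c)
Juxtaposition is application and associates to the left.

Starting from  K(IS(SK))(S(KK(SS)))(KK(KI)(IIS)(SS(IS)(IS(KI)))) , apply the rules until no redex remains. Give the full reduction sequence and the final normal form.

  start: K(IS(SK))(S(KK(SS)))(KK(KI)(IIS)(SS(IS)(IS(KI))))
  [1] IS(SK)(KK(KI)(IIS)(SS(IS)(IS(KI))))
  [2] S(SK)(KK(KI)(IIS)(SS(IS)(IS(KI))))
  [3] S(SK)(K(IIS)(SS(IS)(IS(KI))))
  [4] S(SK)(IIS)
  [5] S(SK)(IS)
  [6] S(SK)S

Answer: normal form = S(SK)S  (in 6 steps)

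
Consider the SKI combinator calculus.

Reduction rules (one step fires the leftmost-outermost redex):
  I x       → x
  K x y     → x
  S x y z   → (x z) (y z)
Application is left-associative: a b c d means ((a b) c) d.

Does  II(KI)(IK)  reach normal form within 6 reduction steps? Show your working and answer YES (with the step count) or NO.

Answer: YES — reaches normal form I in 3 ≤ 6 steps

Working:
  start: II(KI)(IK)
  [1] I(KI)(IK)
  [2] KI(IK)
  [3] I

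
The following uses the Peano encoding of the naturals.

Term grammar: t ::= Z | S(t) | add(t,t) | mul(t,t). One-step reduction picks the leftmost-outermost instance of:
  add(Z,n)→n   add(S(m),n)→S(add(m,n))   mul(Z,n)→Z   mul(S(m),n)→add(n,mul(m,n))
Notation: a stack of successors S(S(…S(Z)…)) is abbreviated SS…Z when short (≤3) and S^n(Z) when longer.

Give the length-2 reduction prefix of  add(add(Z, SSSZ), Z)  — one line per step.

  start: add(add(Z, SSSZ), Z)
  [1] add(SSSZ, Z)
  [2] S(add(SSZ, Z))

Answer: after 2 steps: S(add(SSZ, Z))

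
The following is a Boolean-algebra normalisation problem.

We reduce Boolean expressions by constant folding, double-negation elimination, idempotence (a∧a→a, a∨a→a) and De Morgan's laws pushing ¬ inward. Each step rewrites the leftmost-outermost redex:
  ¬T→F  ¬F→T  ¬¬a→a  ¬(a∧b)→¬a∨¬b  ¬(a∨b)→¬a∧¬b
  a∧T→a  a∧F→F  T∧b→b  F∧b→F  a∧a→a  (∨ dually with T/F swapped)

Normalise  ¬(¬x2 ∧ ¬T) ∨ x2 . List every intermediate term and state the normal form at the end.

  start: ¬(¬x2 ∧ ¬T) ∨ x2
  [1] (¬¬x2 ∨ ¬¬T) ∨ x2
  [2] (x2 ∨ ¬¬T) ∨ x2
  [3] (x2 ∨ T) ∨ x2
  [4] T ∨ x2
  [5] T

Answer: normal form = T  (in 5 steps)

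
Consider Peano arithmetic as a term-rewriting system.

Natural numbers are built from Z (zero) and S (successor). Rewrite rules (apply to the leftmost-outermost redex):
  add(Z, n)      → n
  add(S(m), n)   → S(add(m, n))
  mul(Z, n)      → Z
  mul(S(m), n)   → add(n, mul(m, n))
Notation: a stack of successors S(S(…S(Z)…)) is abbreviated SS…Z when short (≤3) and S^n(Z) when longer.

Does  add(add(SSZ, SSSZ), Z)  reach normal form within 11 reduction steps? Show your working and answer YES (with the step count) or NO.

Answer: YES — reaches normal form S^5(Z) in 9 ≤ 11 steps

Derivation:
  start: add(add(SSZ, SSSZ), Z)
  step 1: add(S(add(SZ, SSSZ)), Z)
  step 2: S(add(add(SZ, SSSZ), Z))
  step 3: S(add(S(add(Z, SSSZ)), Z))
  step 4: S(S(add(add(Z, SSSZ), Z)))
  step 5: S(S(add(SSSZ, Z)))
  step 6: S(S(S(add(SSZ, Z))))
  step 7: S(S(S(S(add(SZ, Z)))))
  step 8: S(S(S(S(S(add(Z, Z))))))
  step 9: S^5(Z)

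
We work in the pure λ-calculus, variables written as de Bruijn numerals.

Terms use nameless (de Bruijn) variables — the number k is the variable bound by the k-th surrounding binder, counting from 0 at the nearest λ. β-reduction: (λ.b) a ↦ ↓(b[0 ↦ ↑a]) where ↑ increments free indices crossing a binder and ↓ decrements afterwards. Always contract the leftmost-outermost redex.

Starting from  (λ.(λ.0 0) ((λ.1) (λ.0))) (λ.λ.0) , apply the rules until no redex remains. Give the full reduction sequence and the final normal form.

Answer: normal form = λ.0  (in 4 steps)

Derivation:
  start: (λ.(λ.0 0) ((λ.1) (λ.0))) (λ.λ.0)
  step 1: (λ.0 0) ((λ.λ.λ.0) (λ.0))
  step 2: (λ.λ.λ.0) (λ.0) ((λ.λ.λ.0) (λ.0))
  step 3: (λ.λ.0) ((λ.λ.λ.0) (λ.0))
  step 4: λ.0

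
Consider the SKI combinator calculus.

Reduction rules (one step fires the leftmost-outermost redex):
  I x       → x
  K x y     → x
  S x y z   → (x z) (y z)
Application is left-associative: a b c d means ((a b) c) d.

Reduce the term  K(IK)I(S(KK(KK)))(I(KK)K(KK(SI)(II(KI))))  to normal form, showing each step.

  start: K(IK)I(S(KK(KK)))(I(KK)K(KK(SI)(II(KI))))
  [1] IK(S(KK(KK)))(I(KK)K(KK(SI)(II(KI))))
  [2] K(S(KK(KK)))(I(KK)K(KK(SI)(II(KI))))
  [3] S(KK(KK))
  [4] SK

Answer: normal form = SK  (in 4 steps)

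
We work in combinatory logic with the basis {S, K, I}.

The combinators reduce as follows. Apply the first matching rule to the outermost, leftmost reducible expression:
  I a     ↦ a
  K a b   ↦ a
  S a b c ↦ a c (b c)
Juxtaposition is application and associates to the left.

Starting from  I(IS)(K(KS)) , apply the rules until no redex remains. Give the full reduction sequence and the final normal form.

  start: I(IS)(K(KS))
  step 1: IS(K(KS))
  step 2: S(K(KS))

Answer: normal form = S(K(KS))  (in 2 steps)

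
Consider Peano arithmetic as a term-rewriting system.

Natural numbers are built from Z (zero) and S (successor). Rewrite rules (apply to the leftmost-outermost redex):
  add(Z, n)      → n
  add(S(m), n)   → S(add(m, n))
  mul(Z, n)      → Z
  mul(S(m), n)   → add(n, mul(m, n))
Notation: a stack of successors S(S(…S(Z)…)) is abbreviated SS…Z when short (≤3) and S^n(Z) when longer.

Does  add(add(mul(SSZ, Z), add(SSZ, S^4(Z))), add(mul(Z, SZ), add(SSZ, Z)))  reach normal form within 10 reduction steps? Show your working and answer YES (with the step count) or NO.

Answer: NO — after 10 steps the term is S(S(add(add(Z, S^4(Z)), add(mul(Z, SZ), add(SSZ, Z))))), not yet normal

Derivation:
  start: add(add(mul(SSZ, Z), add(SSZ, S^4(Z))), add(mul(Z, SZ), add(SSZ, Z)))
  step 1: add(add(add(Z, mul(SZ, Z)), add(SSZ, S^4(Z))), add(mul(Z, SZ), add(SSZ, Z)))
  step 2: add(add(mul(SZ, Z), add(SSZ, S^4(Z))), add(mul(Z, SZ), add(SSZ, Z)))
  step 3: add(add(add(Z, mul(Z, Z)), add(SSZ, S^4(Z))), add(mul(Z, SZ), add(SSZ, Z)))
  step 4: add(add(mul(Z, Z), add(SSZ, S^4(Z))), add(mul(Z, SZ), add(SSZ, Z)))
  step 5: add(add(Z, add(SSZ, S^4(Z))), add(mul(Z, SZ), add(SSZ, Z)))
  step 6: add(add(SSZ, S^4(Z)), add(mul(Z, SZ), add(SSZ, Z)))
  step 7: add(S(add(SZ, S^4(Z))), add(mul(Z, SZ), add(SSZ, Z)))
  step 8: S(add(add(SZ, S^4(Z)), add(mul(Z, SZ), add(SSZ, Z))))
  step 9: S(add(S(add(Z, S^4(Z))), add(mul(Z, SZ), add(SSZ, Z))))
  step 10: S(S(add(add(Z, S^4(Z)), add(mul(Z, SZ), add(SSZ, Z)))))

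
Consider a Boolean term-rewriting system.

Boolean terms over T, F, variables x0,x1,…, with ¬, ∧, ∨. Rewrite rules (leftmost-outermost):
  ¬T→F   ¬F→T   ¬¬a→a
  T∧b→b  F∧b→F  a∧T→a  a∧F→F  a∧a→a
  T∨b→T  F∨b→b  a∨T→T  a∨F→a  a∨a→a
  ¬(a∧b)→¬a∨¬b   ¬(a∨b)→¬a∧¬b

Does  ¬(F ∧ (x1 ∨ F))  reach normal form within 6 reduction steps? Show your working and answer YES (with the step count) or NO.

  start: ¬(F ∧ (x1 ∨ F))
  [1] ¬F ∨ ¬(x1 ∨ F)
  [2] T ∨ ¬(x1 ∨ F)
  [3] T

Answer: YES — reaches normal form T in 3 ≤ 6 steps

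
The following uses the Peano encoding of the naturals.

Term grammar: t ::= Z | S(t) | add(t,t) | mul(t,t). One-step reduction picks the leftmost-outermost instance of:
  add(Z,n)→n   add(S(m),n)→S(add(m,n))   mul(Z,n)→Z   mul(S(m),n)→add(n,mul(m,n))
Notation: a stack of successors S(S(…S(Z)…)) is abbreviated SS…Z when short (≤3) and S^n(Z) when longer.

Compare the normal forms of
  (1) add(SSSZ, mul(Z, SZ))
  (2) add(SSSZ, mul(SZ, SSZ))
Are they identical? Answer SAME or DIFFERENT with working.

Answer: DIFFERENT — A ⇓ SSSZ, B ⇓ S^5(Z)

Reduction:
Term A:
  start: add(SSSZ, mul(Z, SZ))
  step 1: S(add(SSZ, mul(Z, SZ)))
  step 2: S(S(add(SZ, mul(Z, SZ))))
  step 3: S(S(S(add(Z, mul(Z, SZ)))))
  step 4: S(S(S(mul(Z, SZ))))
  step 5: SSSZ

Term B:
  start: add(SSSZ, mul(SZ, SSZ))
  step 1: S(add(SSZ, mul(SZ, SSZ)))
  step 2: S(S(add(SZ, mul(SZ, SSZ))))
  step 3: S(S(S(add(Z, mul(SZ, SSZ)))))
  step 4: S(S(S(mul(SZ, SSZ))))
  step 5: S(S(S(add(SSZ, mul(Z, SSZ)))))
  step 6: S(S(S(S(add(SZ, mul(Z, SSZ))))))
  step 7: S(S(S(S(S(add(Z, mul(Z, SSZ)))))))
  step 8: S(S(S(S(S(mul(Z, SSZ))))))
  step 9: S^5(Z)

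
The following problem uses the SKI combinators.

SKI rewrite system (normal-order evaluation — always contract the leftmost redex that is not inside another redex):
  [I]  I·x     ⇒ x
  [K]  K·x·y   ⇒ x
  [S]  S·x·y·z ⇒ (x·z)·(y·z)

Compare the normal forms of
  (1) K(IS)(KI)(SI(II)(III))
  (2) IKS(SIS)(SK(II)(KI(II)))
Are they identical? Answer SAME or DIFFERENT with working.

Term A:
  start: K(IS)(KI)(SI(II)(III))
  step 1: IS(SI(II)(III))
  step 2: S(SI(II)(III))
  step 3: S(I(III)(II(III)))
  step 4: S(III(II(III)))
  step 5: S(II(II(III)))
  step 6: S(I(II(III)))
  step 7: S(II(III))
  step 8: S(I(III))
  step 9: S(III)
  step 10: S(II)
  step 11: SI

Term B:
  start: IKS(SIS)(SK(II)(KI(II)))
  step 1: KS(SIS)(SK(II)(KI(II)))
  step 2: S(SK(II)(KI(II)))
  step 3: S(K(KI(II))(II(KI(II))))
  step 4: S(KI(II))
  step 5: SI

Answer: SAME — A ⇓ SI, B ⇓ SI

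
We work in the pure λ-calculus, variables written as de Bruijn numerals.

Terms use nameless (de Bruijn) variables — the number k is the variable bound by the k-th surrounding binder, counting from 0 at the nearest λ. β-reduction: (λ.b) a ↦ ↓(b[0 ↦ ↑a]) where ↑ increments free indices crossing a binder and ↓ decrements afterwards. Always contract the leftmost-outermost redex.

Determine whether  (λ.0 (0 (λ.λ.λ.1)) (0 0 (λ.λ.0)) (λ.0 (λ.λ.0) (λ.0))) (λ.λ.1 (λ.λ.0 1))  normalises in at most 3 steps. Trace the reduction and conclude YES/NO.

  start: (λ.0 (0 (λ.λ.λ.1)) (0 0 (λ.λ.0)) (λ.0 (λ.λ.0) (λ.0))) (λ.λ.1 (λ.λ.0 1))
  →1  (λ.λ.1 (λ.λ.0 1)) ((λ.λ.1 (λ.λ.0 1)) (λ.λ.λ.1)) ((λ.λ.1 (λ.λ.0 1)) (λ.λ.1 (λ.λ.0 1)) (λ.λ.0)) (λ.0 (λ.λ.0) (λ.0))
  →2  (λ.(λ.λ.1 (λ.λ.0 1)) (λ.λ.λ.1) (λ.λ.0 1)) ((λ.λ.1 (λ.λ.0 1)) (λ.λ.1 (λ.λ.0 1)) (λ.λ.0)) (λ.0 (λ.λ.0) (λ.0))
  →3  (λ.λ.1 (λ.λ.0 1)) (λ.λ.λ.1) (λ.λ.0 1) (λ.0 (λ.λ.0) (λ.0))

Answer: NO — after 3 steps the term is (λ.λ.1 (λ.λ.0 1)) (λ.λ.λ.1) (λ.λ.0 1) (λ.0 (λ.λ.0) (λ.0)), not yet normal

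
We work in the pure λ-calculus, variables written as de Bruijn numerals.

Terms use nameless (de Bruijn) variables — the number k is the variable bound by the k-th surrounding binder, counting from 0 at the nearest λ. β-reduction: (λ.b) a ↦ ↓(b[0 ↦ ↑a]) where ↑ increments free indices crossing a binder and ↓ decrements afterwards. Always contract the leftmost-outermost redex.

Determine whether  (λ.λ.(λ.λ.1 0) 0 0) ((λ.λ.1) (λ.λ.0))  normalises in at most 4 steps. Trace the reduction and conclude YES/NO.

  start: (λ.λ.(λ.λ.1 0) 0 0) ((λ.λ.1) (λ.λ.0))
  →1  λ.(λ.λ.1 0) 0 0
  →2  λ.(λ.1 0) 0
  →3  λ.0 0

Answer: YES — reaches normal form λ.0 0 in 3 ≤ 4 steps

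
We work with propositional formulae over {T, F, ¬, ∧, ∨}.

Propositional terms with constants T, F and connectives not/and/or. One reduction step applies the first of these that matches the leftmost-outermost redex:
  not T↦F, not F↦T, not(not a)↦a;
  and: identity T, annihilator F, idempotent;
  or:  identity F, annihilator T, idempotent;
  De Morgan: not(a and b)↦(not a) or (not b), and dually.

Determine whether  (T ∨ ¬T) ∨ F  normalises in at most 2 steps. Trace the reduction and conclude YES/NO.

  start: (T ∨ ¬T) ∨ F
  →1  T ∨ ¬T
  →2  T

Answer: YES — reaches normal form T in 2 ≤ 2 steps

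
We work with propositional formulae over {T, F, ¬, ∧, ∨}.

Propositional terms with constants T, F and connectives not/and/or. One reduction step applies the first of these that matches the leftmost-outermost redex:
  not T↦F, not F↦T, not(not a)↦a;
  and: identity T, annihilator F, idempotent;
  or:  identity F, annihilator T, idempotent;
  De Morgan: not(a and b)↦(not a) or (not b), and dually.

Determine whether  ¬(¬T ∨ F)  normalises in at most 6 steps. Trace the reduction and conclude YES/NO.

  start: ¬(¬T ∨ F)
  [1] ¬¬T ∧ ¬F
  [2] T ∧ ¬F
  [3] ¬F
  [4] T

Answer: YES — reaches normal form T in 4 ≤ 6 steps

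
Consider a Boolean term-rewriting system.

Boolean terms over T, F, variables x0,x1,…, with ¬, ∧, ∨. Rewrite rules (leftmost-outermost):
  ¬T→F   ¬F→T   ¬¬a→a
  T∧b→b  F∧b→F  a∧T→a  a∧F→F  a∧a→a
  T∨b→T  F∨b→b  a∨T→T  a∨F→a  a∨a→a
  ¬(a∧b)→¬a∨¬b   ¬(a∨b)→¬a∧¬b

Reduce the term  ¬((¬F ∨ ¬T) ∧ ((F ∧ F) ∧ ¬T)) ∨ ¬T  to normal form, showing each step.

  start: ¬((¬F ∨ ¬T) ∧ ((F ∧ F) ∧ ¬T)) ∨ ¬T
  →1  (¬(¬F ∨ ¬T) ∨ ¬((F ∧ F) ∧ ¬T)) ∨ ¬T
  →2  ((¬¬F ∧ ¬¬T) ∨ ¬((F ∧ F) ∧ ¬T)) ∨ ¬T
  →3  ((F ∧ ¬¬T) ∨ ¬((F ∧ F) ∧ ¬T)) ∨ ¬T
  →4  (F ∨ ¬((F ∧ F) ∧ ¬T)) ∨ ¬T
  →5  ¬((F ∧ F) ∧ ¬T) ∨ ¬T
  →6  (¬(F ∧ F) ∨ ¬¬T) ∨ ¬T
  →7  ((¬F ∨ ¬F) ∨ ¬¬T) ∨ ¬T
  →8  (¬F ∨ ¬¬T) ∨ ¬T
  →9  (T ∨ ¬¬T) ∨ ¬T
  →10  T ∨ ¬T
  →11  T

Answer: normal form = T  (in 11 steps)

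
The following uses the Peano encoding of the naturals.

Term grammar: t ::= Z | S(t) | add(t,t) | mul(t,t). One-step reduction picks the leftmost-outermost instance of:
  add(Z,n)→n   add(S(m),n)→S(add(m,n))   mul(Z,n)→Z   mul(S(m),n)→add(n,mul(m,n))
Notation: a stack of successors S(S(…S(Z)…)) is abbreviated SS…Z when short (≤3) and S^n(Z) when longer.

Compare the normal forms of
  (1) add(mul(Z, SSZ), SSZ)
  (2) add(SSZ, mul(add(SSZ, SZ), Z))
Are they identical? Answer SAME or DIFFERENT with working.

Answer: SAME — A ⇓ SSZ, B ⇓ SSZ

Working:
Term A:
  start: add(mul(Z, SSZ), SSZ)
  →1  add(Z, SSZ)
  →2  SSZ

Term B:
  start: add(SSZ, mul(add(SSZ, SZ), Z))
  →1  S(add(SZ, mul(add(SSZ, SZ), Z)))
  →2  S(S(add(Z, mul(add(SSZ, SZ), Z))))
  →3  S(S(mul(add(SSZ, SZ), Z)))
  →4  S(S(mul(S(add(SZ, SZ)), Z)))
  →5  S(S(add(Z, mul(add(SZ, SZ), Z))))
  →6  S(S(mul(add(SZ, SZ), Z)))
  →7  S(S(mul(S(add(Z, SZ)), Z)))
  →8  S(S(add(Z, mul(add(Z, SZ), Z))))
  →9  S(S(mul(add(Z, SZ), Z)))
  →10  S(S(mul(SZ, Z)))
  →11  S(S(add(Z, mul(Z, Z))))
  →12  S(S(mul(Z, Z)))
  →13  SSZ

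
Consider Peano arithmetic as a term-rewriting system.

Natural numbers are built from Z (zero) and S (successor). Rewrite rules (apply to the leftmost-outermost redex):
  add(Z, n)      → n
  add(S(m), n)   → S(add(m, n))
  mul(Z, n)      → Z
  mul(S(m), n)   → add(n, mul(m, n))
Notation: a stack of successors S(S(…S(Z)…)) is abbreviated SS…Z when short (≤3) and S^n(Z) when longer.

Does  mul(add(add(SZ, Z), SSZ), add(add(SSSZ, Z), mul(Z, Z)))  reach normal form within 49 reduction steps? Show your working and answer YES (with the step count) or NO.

  start: mul(add(add(SZ, Z), SSZ), add(add(SSSZ, Z), mul(Z, Z)))
  step 1: mul(add(S(add(Z, Z)), SSZ), add(add(SSSZ, Z), mul(Z, Z)))
  step 2: mul(S(add(add(Z, Z), SSZ)), add(add(SSSZ, Z), mul(Z, Z)))
  step 3: add(add(add(SSSZ, Z), mul(Z, Z)), mul(add(add(Z, Z), SSZ), add(add(SSSZ, Z), mul(Z, Z))))
  step 4: add(add(S(add(SSZ, Z)), mul(Z, Z)), mul(add(add(Z, Z), SSZ), add(add(SSSZ, Z), mul(Z, Z))))
  step 5: add(S(add(add(SSZ, Z), mul(Z, Z))), mul(add(add(Z, Z), SSZ), add(add(SSSZ, Z), mul(Z, Z))))
  step 6: S(add(add(add(SSZ, Z), mul(Z, Z)), mul(add(add(Z, Z), SSZ), add(add(SSSZ, Z), mul(Z, Z)))))
  step 7: S(add(add(S(add(SZ, Z)), mul(Z, Z)), mul(add(add(Z, Z), SSZ), add(add(SSSZ, Z), mul(Z, Z)))))
  step 8: S(add(S(add(add(SZ, Z), mul(Z, Z))), mul(add(add(Z, Z), SSZ), add(add(SSSZ, Z), mul(Z, Z)))))
  step 9: S(S(add(add(add(SZ, Z), mul(Z, Z)), mul(add(add(Z, Z), SSZ), add(add(SSSZ, Z), mul(Z, Z))))))
  step 10: S(S(add(add(S(add(Z, Z)), mul(Z, Z)), mul(add(add(Z, Z), SSZ), add(add(SSSZ, Z), mul(Z, Z))))))
  step 11: S(S(add(S(add(add(Z, Z), mul(Z, Z))), mul(add(add(Z, Z), SSZ), add(add(SSSZ, Z), mul(Z, Z))))))
  step 12: S(S(S(add(add(add(Z, Z), mul(Z, Z)), mul(add(add(Z, Z), SSZ), add(add(SSSZ, Z), mul(Z, Z)))))))
  step 13: S(S(S(add(add(Z, mul(Z, Z)), mul(add(add(Z, Z), SSZ), add(add(SSSZ, Z), mul(Z, Z)))))))
  step 14: S(S(S(add(mul(Z, Z), mul(add(add(Z, Z), SSZ), add(add(SSSZ, Z), mul(Z, Z)))))))
  step 15: S(S(S(add(Z, mul(add(add(Z, Z), SSZ), add(add(SSSZ, Z), mul(Z, Z)))))))
  step 16: S(S(S(mul(add(add(Z, Z), SSZ), add(add(SSSZ, Z), mul(Z, Z))))))
  step 17: S(S(S(mul(add(Z, SSZ), add(add(SSSZ, Z), mul(Z, Z))))))
  step 18: S(S(S(mul(SSZ, add(add(SSSZ, Z), mul(Z, Z))))))
  step 19: S(S(S(add(add(add(SSSZ, Z), mul(Z, Z)), mul(SZ, add(add(SSSZ, Z), mul(Z, Z)))))))
  step 20: S(S(S(add(add(S(add(SSZ, Z)), mul(Z, Z)), mul(SZ, add(add(SSSZ, Z), mul(Z, Z)))))))
  step 21: S(S(S(add(S(add(add(SSZ, Z), mul(Z, Z))), mul(SZ, add(add(SSSZ, Z), mul(Z, Z)))))))
  step 22: S(S(S(S(add(add(add(SSZ, Z), mul(Z, Z)), mul(SZ, add(add(SSSZ, Z), mul(Z, Z))))))))
  step 23: S(S(S(S(add(add(S(add(SZ, Z)), mul(Z, Z)), mul(SZ, add(add(SSSZ, Z), mul(Z, Z))))))))
  step 24: S(S(S(S(add(S(add(add(SZ, Z), mul(Z, Z))), mul(SZ, add(add(SSSZ, Z), mul(Z, Z))))))))
  step 25: S(S(S(S(S(add(add(add(SZ, Z), mul(Z, Z)), mul(SZ, add(add(SSSZ, Z), mul(Z, Z)))))))))
  step 26: S(S(S(S(S(add(add(S(add(Z, Z)), mul(Z, Z)), mul(SZ, add(add(SSSZ, Z), mul(Z, Z)))))))))
  step 27: S(S(S(S(S(add(S(add(add(Z, Z), mul(Z, Z))), mul(SZ, add(add(SSSZ, Z), mul(Z, Z)))))))))
  step 28: S(S(S(S(S(S(add(add(add(Z, Z), mul(Z, Z)), mul(SZ, add(add(SSSZ, Z), mul(Z, Z))))))))))
  step 29: S(S(S(S(S(S(add(add(Z, mul(Z, Z)), mul(SZ, add(add(SSSZ, Z), mul(Z, Z))))))))))
  step 30: S(S(S(S(S(S(add(mul(Z, Z), mul(SZ, add(add(SSSZ, Z), mul(Z, Z))))))))))
  step 31: S(S(S(S(S(S(add(Z, mul(SZ, add(add(SSSZ, Z), mul(Z, Z))))))))))
  step 32: S(S(S(S(S(S(mul(SZ, add(add(SSSZ, Z), mul(Z, Z)))))))))
  step 33: S(S(S(S(S(S(add(add(add(SSSZ, Z), mul(Z, Z)), mul(Z, add(add(SSSZ, Z), mul(Z, Z))))))))))
  step 34: S(S(S(S(S(S(add(add(S(add(SSZ, Z)), mul(Z, Z)), mul(Z, add(add(SSSZ, Z), mul(Z, Z))))))))))
  step 35: S(S(S(S(S(S(add(S(add(add(SSZ, Z), mul(Z, Z))), mul(Z, add(add(SSSZ, Z), mul(Z, Z))))))))))
  step 36: S(S(S(S(S(S(S(add(add(add(SSZ, Z), mul(Z, Z)), mul(Z, add(add(SSSZ, Z), mul(Z, Z)))))))))))
  step 37: S(S(S(S(S(S(S(add(add(S(add(SZ, Z)), mul(Z, Z)), mul(Z, add(add(SSSZ, Z), mul(Z, Z)))))))))))
  step 38: S(S(S(S(S(S(S(add(S(add(add(SZ, Z), mul(Z, Z))), mul(Z, add(add(SSSZ, Z), mul(Z, Z)))))))))))
  step 39: S(S(S(S(S(S(S(S(add(add(add(SZ, Z), mul(Z, Z)), mul(Z, add(add(SSSZ, Z), mul(Z, Z))))))))))))
  step 40: S(S(S(S(S(S(S(S(add(add(S(add(Z, Z)), mul(Z, Z)), mul(Z, add(add(SSSZ, Z), mul(Z, Z))))))))))))
  step 41: S(S(S(S(S(S(S(S(add(S(add(add(Z, Z), mul(Z, Z))), mul(Z, add(add(SSSZ, Z), mul(Z, Z))))))))))))
  step 42: S(S(S(S(S(S(S(S(S(add(add(add(Z, Z), mul(Z, Z)), mul(Z, add(add(SSSZ, Z), mul(Z, Z)))))))))))))
  step 43: S(S(S(S(S(S(S(S(S(add(add(Z, mul(Z, Z)), mul(Z, add(add(SSSZ, Z), mul(Z, Z)))))))))))))
  step 44: S(S(S(S(S(S(S(S(S(add(mul(Z, Z), mul(Z, add(add(SSSZ, Z), mul(Z, Z)))))))))))))
  step 45: S(S(S(S(S(S(S(S(S(add(Z, mul(Z, add(add(SSSZ, Z), mul(Z, Z)))))))))))))
  step 46: S(S(S(S(S(S(S(S(S(mul(Z, add(add(SSSZ, Z), mul(Z, Z))))))))))))
  step 47: S^9(Z)

Answer: YES — reaches normal form S^9(Z) in 47 ≤ 49 steps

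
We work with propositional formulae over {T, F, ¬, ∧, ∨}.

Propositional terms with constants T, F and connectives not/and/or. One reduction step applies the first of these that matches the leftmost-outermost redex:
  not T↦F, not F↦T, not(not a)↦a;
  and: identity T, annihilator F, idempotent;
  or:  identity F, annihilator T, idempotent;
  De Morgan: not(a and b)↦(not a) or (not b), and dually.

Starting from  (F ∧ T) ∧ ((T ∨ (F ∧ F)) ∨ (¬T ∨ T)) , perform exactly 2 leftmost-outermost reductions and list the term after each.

  start: (F ∧ T) ∧ ((T ∨ (F ∧ F)) ∨ (¬T ∨ T))
  →1  F ∧ ((T ∨ (F ∧ F)) ∨ (¬T ∨ T))
  →2  F

Answer: after 2 steps: F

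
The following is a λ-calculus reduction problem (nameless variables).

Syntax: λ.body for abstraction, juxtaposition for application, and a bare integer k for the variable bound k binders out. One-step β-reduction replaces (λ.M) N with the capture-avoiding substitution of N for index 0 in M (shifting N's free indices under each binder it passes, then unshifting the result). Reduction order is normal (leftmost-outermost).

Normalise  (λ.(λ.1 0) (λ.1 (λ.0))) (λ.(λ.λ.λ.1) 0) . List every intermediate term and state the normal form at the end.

  start: (λ.(λ.1 0) (λ.1 (λ.0))) (λ.(λ.λ.λ.1) 0)
  [1] (λ.(λ.(λ.λ.λ.1) 0) 0) (λ.(λ.(λ.λ.λ.1) 0) (λ.0))
  [2] (λ.(λ.λ.λ.1) 0) (λ.(λ.(λ.λ.λ.1) 0) (λ.0))
  [3] (λ.λ.λ.1) (λ.(λ.(λ.λ.λ.1) 0) (λ.0))
  [4] λ.λ.1

Answer: normal form = λ.λ.1  (in 4 steps)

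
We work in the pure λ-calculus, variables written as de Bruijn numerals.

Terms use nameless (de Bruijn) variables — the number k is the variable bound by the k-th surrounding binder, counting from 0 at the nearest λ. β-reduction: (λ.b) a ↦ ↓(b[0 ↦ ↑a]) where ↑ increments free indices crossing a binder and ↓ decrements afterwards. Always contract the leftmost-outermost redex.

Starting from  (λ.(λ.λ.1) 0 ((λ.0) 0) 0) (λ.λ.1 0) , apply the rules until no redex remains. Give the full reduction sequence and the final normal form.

  start: (λ.(λ.λ.1) 0 ((λ.0) 0) 0) (λ.λ.1 0)
  [1] (λ.λ.1) (λ.λ.1 0) ((λ.0) (λ.λ.1 0)) (λ.λ.1 0)
  [2] (λ.λ.λ.1 0) ((λ.0) (λ.λ.1 0)) (λ.λ.1 0)
  [3] (λ.λ.1 0) (λ.λ.1 0)
  [4] λ.(λ.λ.1 0) 0
  [5] λ.λ.1 0

Answer: normal form = λ.λ.1 0  (in 5 steps)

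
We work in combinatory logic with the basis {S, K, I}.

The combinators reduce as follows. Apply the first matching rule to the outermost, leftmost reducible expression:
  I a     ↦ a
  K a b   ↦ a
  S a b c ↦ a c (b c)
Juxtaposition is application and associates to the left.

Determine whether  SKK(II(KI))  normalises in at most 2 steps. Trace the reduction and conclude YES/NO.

  start: SKK(II(KI))
  step 1: K(II(KI))(K(II(KI)))
  step 2: II(KI)

Answer: NO — after 2 steps the term is II(KI), not yet normal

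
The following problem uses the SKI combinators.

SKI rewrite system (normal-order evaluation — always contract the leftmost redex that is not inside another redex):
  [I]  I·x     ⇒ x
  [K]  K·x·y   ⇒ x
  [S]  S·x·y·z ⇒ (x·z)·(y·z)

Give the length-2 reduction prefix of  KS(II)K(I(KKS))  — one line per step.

Answer: after 2 steps: SK(KKS)

Working:
  start: KS(II)K(I(KKS))
  →1  SK(I(KKS))
  →2  SK(KKS)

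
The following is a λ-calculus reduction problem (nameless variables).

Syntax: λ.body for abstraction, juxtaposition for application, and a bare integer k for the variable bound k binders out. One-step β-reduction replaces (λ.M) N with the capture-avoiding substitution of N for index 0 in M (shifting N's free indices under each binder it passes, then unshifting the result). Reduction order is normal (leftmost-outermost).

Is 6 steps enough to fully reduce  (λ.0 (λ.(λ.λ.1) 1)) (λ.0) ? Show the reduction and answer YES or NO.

  start: (λ.0 (λ.(λ.λ.1) 1)) (λ.0)
  →1  (λ.0) (λ.(λ.λ.1) (λ.0))
  →2  λ.(λ.λ.1) (λ.0)
  →3  λ.λ.λ.0

Answer: YES — reaches normal form λ.λ.λ.0 in 3 ≤ 6 steps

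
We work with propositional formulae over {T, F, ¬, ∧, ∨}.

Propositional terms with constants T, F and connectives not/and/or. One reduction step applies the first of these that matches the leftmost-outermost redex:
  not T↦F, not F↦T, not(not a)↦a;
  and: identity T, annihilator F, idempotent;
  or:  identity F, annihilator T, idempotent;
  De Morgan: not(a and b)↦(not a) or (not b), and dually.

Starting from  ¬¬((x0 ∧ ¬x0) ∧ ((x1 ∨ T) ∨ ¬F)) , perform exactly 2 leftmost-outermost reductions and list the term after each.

Answer: after 2 steps: (x0 ∧ ¬x0) ∧ (T ∨ ¬F)

Reduction:
  start: ¬¬((x0 ∧ ¬x0) ∧ ((x1 ∨ T) ∨ ¬F))
  [1] (x0 ∧ ¬x0) ∧ ((x1 ∨ T) ∨ ¬F)
  [2] (x0 ∧ ¬x0) ∧ (T ∨ ¬F)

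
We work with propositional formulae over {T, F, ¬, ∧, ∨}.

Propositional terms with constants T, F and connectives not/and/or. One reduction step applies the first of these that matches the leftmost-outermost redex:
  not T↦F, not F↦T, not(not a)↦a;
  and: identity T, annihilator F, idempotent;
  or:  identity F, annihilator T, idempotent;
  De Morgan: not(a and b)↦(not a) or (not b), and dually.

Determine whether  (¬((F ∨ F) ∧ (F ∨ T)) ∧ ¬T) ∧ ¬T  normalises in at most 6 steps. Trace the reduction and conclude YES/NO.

Answer: NO — after 6 steps the term is ¬T ∧ ¬T, not yet normal

Working:
  start: (¬((F ∨ F) ∧ (F ∨ T)) ∧ ¬T) ∧ ¬T
  [1] ((¬(F ∨ F) ∨ ¬(F ∨ T)) ∧ ¬T) ∧ ¬T
  [2] (((¬F ∧ ¬F) ∨ ¬(F ∨ T)) ∧ ¬T) ∧ ¬T
  [3] ((¬F ∨ ¬(F ∨ T)) ∧ ¬T) ∧ ¬T
  [4] ((T ∨ ¬(F ∨ T)) ∧ ¬T) ∧ ¬T
  [5] (T ∧ ¬T) ∧ ¬T
  [6] ¬T ∧ ¬T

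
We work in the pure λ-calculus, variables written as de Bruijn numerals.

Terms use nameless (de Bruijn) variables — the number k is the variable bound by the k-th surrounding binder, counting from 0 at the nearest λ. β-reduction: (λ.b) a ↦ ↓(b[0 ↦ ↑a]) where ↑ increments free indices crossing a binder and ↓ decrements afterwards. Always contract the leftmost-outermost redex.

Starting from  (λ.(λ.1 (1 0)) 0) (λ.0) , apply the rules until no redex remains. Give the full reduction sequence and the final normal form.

Answer: normal form = λ.0  (in 4 steps)

Reduction:
  start: (λ.(λ.1 (1 0)) 0) (λ.0)
  [1] (λ.(λ.0) ((λ.0) 0)) (λ.0)
  [2] (λ.0) ((λ.0) (λ.0))
  [3] (λ.0) (λ.0)
  [4] λ.0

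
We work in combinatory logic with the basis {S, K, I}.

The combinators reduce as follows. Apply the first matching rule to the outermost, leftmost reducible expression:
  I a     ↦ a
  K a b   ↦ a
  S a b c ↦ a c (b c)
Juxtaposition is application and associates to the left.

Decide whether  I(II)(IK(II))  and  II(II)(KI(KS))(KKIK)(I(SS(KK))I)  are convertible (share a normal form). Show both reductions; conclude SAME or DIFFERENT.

Answer: DIFFERENT — A ⇓ KI, B ⇓ K

Derivation:
Term A:
  start: I(II)(IK(II))
  step 1: II(IK(II))
  step 2: I(IK(II))
  step 3: IK(II)
  step 4: K(II)
  step 5: KI

Term B:
  start: II(II)(KI(KS))(KKIK)(I(SS(KK))I)
  step 1: I(II)(KI(KS))(KKIK)(I(SS(KK))I)
  step 2: II(KI(KS))(KKIK)(I(SS(KK))I)
  step 3: I(KI(KS))(KKIK)(I(SS(KK))I)
  step 4: KI(KS)(KKIK)(I(SS(KK))I)
  step 5: I(KKIK)(I(SS(KK))I)
  step 6: KKIK(I(SS(KK))I)
  step 7: KK(I(SS(KK))I)
  step 8: K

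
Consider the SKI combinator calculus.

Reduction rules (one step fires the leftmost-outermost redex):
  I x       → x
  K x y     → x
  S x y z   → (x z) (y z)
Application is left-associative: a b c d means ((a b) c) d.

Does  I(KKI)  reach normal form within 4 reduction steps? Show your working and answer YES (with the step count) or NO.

Answer: YES — reaches normal form K in 2 ≤ 4 steps

Reduction:
  start: I(KKI)
  step 1: KKI
  step 2: K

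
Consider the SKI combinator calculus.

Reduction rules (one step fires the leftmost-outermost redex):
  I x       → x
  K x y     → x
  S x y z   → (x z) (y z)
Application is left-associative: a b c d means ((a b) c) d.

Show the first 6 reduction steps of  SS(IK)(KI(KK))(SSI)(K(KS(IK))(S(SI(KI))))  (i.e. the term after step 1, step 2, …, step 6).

  start: SS(IK)(KI(KK))(SSI)(K(KS(IK))(S(SI(KI))))
  →1  S(KI(KK))(IK(KI(KK)))(SSI)(K(KS(IK))(S(SI(KI))))
  →2  KI(KK)(SSI)(IK(KI(KK))(SSI))(K(KS(IK))(S(SI(KI))))
  →3  I(SSI)(IK(KI(KK))(SSI))(K(KS(IK))(S(SI(KI))))
  →4  SSI(IK(KI(KK))(SSI))(K(KS(IK))(S(SI(KI))))
  →5  S(IK(KI(KK))(SSI))(I(IK(KI(KK))(SSI)))(K(KS(IK))(S(SI(KI))))
  →6  IK(KI(KK))(SSI)(K(KS(IK))(S(SI(KI))))(I(IK(KI(KK))(SSI))(K(KS(IK))(S(SI(KI)))))

Answer: after 6 steps: IK(KI(KK))(SSI)(K(KS(IK))(S(SI(KI))))(I(IK(KI(KK))(SSI))(K(KS(IK))(S(SI(KI)))))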